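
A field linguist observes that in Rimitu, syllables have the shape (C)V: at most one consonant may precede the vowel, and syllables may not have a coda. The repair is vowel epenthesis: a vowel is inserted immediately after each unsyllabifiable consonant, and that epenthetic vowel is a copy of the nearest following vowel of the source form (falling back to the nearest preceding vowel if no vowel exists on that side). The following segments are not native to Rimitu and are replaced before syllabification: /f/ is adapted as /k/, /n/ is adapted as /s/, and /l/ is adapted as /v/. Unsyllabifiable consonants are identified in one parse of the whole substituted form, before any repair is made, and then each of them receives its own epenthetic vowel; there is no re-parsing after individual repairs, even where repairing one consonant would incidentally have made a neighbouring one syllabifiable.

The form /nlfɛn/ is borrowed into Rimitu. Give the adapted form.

sɛvɛkɛsɛ

Substitution: /n/ → /s/, /l/ → /v/, /f/ → /k/, giving /svkɛs/.
Syllabifying with onset maximization leaves /s/, /v/, /s/ stranded (no codas are permitted; onsets are limited to one consonant).
Inserting the epenthetic vowel yields /s/ → /sɛ/, /v/ → /vɛ/, /s/ → /sɛ/.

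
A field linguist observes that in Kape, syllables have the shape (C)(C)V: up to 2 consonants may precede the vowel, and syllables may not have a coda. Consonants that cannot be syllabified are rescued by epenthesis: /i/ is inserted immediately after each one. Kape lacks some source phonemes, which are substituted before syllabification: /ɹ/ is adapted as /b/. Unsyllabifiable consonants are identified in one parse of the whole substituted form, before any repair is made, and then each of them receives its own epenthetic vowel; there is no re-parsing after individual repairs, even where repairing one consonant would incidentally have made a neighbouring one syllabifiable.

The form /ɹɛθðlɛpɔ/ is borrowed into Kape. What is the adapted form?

Substitution: /ɹ/ → /b/, giving /bɛθðlɛpɔ/.
Under (C)(C)V, the unsyllabifiable consonants are /θ/ (no codas are permitted; onsets may contain at most 2 consonants).
Epenthesis after each stranded consonant: /θ/ → /θi/.

bɛθiðlɛpɔ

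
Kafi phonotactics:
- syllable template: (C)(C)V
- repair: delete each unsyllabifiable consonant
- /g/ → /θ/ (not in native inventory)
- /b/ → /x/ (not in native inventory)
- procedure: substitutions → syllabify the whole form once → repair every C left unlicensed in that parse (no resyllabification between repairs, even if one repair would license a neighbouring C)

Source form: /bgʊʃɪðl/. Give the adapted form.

Substitution: /b/ → /x/, /g/ → /θ/, giving /xθʊʃɪðl/.
Syllabifying with onset maximization leaves /ð/, /l/ stranded (no codas are permitted; onsets may contain at most 2 consonants).
Deletion applies to /ð/, /l/.

xθʊʃɪ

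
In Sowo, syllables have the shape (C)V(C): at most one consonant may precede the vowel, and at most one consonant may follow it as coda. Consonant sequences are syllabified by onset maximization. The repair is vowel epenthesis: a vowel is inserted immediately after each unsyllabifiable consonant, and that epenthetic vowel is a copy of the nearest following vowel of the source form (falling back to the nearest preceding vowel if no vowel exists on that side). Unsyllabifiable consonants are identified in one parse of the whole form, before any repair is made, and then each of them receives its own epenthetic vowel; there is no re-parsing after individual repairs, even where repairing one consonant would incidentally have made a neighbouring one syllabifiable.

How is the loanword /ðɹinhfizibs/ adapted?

ðiɹinhifizibsi

Syllabifying with onset maximization leaves /ð/, /h/, /s/ stranded (at most one coda consonant is licensed; onsets are limited to one consonant).
Inserting the epenthetic vowel yields /ð/ → /ði/, /h/ → /hi/, /s/ → /si/.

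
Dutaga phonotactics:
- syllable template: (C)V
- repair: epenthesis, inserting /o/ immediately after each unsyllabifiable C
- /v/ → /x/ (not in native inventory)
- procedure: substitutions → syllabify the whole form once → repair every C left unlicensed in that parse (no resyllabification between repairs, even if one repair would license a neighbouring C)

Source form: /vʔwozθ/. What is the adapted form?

xoʔowozoθo

Substitution: /v/ → /x/, giving /xʔwozθ/.
The consonants /x/, /ʔ/, /z/, /θ/ cannot be parsed into a legal (C)V syllable (no codas are permitted; onsets are limited to one consonant).
Inserting the epenthetic vowel yields /x/ → /xo/, /ʔ/ → /ʔo/, /z/ → /zo/, /θ/ → /θo/.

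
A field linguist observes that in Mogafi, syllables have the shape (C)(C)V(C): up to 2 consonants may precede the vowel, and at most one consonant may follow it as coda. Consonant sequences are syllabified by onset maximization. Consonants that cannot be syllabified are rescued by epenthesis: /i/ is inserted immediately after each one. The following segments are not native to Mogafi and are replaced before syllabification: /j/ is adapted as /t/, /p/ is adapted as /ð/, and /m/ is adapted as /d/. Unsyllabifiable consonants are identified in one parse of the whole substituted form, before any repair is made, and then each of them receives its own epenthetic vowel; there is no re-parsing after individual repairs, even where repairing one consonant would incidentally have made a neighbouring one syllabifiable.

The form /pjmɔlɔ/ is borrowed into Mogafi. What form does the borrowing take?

ðitdɔlɔ

Substitution: /p/ → /ð/, /j/ → /t/, /m/ → /d/, giving /ðtdɔlɔ/.
The consonants /ð/ cannot be parsed into a legal (C)(C)V(C) syllable (at most one coda consonant is licensed; onsets may contain at most 2 consonants).
Inserting the epenthetic vowel yields /ð/ → /ði/.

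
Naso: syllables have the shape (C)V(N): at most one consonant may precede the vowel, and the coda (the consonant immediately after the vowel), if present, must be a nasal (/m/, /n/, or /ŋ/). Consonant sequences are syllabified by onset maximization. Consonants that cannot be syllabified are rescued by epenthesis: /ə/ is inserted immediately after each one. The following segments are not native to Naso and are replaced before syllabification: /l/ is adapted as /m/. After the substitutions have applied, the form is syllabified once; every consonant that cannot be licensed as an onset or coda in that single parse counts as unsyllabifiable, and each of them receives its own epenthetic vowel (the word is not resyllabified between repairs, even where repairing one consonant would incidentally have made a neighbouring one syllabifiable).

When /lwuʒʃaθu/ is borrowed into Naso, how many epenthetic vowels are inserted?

2

After substitution the input is /mwuʒʃaθu/.
The unsyllabifiable consonants are /m/, /ʒ/; each receives one epenthetic vowel.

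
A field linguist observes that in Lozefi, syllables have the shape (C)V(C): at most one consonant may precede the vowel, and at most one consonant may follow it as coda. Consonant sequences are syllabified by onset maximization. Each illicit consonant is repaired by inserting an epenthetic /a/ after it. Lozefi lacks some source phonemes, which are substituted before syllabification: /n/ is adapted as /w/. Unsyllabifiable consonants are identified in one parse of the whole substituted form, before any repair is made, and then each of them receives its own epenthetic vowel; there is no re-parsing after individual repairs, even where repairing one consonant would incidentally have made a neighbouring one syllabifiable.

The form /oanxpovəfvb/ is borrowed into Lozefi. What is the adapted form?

Substitution: /n/ → /w/, giving /oawxpovəfvb/.
Under (C)V(C), the unsyllabifiable consonants are /x/, /v/, /b/ (at most one coda consonant is licensed; onsets are limited to one consonant).
Inserting the epenthetic vowel yields /x/ → /xa/, /v/ → /va/, /b/ → /ba/.

oawxapovəfvaba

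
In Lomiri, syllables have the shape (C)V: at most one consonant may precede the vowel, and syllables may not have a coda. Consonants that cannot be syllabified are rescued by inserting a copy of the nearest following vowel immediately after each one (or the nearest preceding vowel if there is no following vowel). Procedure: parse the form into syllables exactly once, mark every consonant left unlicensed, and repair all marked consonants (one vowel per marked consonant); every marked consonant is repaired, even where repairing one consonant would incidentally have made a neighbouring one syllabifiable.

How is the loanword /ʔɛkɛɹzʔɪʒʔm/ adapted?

The consonants /ɹ/, /z/, /ʒ/, /ʔ/, /m/ cannot be parsed into a legal (C)V syllable (no codas are permitted; onsets are limited to one consonant).
Epenthesis after each stranded consonant: /ɹ/ → /ɹɪ/, /z/ → /zɪ/, /ʒ/ → /ʒɪ/, /ʔ/ → /ʔɪ/, /m/ → /mɪ/.

ʔɛkɛɹɪzɪʔɪʒɪʔɪmɪ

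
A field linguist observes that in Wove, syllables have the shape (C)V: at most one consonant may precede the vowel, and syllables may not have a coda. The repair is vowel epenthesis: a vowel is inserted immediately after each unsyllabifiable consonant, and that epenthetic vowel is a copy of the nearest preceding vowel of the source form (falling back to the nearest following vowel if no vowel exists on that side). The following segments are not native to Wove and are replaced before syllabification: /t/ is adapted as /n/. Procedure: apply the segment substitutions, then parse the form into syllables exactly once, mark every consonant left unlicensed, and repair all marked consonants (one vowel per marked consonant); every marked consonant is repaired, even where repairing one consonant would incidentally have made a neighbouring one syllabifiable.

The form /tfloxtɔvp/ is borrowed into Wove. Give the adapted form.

Substitution: /t/ → /n/, giving /nfloxnɔvp/.
Syllabifying with onset maximization leaves /n/, /f/, /x/, /v/, /p/ stranded (no codas are permitted; onsets are limited to one consonant).
Inserting the epenthetic vowel yields /n/ → /no/, /f/ → /fo/, /x/ → /xo/, /v/ → /vɔ/, /p/ → /pɔ/.

nofoloxonɔvɔpɔ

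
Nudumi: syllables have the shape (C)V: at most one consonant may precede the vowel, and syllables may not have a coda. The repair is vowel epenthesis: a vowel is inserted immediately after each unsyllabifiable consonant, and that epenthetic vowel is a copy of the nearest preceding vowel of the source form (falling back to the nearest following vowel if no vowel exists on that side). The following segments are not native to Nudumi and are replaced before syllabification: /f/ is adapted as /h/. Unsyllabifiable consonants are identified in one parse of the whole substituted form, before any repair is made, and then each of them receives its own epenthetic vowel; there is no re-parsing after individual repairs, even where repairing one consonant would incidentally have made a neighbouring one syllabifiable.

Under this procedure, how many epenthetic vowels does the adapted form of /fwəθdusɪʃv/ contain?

4

After substitution the input is /hwəθdusɪʃv/.
The unsyllabifiable consonants are /h/, /θ/, /ʃ/, /v/; each receives one epenthetic vowel.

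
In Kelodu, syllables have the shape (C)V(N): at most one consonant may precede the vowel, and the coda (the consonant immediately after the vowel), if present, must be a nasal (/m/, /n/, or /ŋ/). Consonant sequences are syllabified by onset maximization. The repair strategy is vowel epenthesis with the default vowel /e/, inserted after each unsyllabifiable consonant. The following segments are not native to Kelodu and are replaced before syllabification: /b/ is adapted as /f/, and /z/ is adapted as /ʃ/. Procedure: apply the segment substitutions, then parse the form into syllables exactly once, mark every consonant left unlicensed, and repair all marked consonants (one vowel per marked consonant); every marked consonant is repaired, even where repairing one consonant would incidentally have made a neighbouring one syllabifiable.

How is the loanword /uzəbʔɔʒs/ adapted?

Substitution: /z/ → /ʃ/, /b/ → /f/, giving /uʃəfʔɔʒs/.
Syllabifying with onset maximization leaves /f/, /ʒ/, /s/ stranded (only a nasal (/m/, /n/, or /ŋ/) is licensed in coda position; onsets are limited to one consonant).
Epenthesis after each stranded consonant: /f/ → /fe/, /ʒ/ → /ʒe/, /s/ → /se/.

uʃəfeʔɔʒese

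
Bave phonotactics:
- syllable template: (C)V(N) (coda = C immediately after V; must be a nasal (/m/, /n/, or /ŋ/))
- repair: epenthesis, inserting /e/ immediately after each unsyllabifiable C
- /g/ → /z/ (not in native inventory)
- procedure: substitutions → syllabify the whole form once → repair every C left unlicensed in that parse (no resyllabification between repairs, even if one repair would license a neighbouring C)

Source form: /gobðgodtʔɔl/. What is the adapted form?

Substitution: /g/ → /z/, giving /zobðzodtʔɔl/.
Syllabifying with onset maximization leaves /b/, /ð/, /d/, /t/, /l/ stranded (only a nasal (/m/, /n/, or /ŋ/) is licensed in coda position; onsets are limited to one consonant).
Each unlicensed consonant becomes the onset of a new syllable: /b/ → /be/, /ð/ → /ðe/, /d/ → /de/, /t/ → /te/, /l/ → /le/.

zobeðezodeteʔɔle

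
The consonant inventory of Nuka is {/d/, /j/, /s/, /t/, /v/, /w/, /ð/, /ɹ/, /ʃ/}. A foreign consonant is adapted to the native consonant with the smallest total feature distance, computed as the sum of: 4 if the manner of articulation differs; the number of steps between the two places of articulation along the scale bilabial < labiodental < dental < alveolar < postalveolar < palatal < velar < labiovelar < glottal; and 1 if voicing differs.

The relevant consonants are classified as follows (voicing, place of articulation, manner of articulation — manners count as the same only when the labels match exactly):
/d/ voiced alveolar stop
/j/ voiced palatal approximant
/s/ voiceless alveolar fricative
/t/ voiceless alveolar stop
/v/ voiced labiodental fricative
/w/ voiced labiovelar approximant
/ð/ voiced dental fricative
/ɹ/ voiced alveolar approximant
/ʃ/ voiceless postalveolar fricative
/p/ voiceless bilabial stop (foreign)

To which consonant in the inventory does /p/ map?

t

/t/ is closest: same manner (stop), place distance 3 (bilabial→alveolar), same voicing; total 3. Next closest is /d/ at distance 4.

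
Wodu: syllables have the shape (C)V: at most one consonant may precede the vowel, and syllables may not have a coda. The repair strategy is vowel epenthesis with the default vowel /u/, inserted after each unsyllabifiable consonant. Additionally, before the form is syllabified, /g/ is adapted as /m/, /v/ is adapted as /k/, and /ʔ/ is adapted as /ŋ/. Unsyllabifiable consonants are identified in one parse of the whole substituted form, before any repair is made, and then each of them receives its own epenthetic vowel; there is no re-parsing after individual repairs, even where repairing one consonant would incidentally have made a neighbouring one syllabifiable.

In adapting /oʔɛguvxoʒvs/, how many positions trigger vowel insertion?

4

After substitution the input is /oŋɛmukxoʒks/.
The unsyllabifiable consonants are /k/, /ʒ/, /k/, /s/; each receives one epenthetic vowel.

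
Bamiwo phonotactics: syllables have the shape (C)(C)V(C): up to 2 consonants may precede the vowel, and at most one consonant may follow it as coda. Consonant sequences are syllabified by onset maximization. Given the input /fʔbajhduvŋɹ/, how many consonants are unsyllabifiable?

Syllabifying with onset maximization leaves /f/, /ŋ/, /ɹ/ stranded (at most one coda consonant is licensed; onsets may contain at most 2 consonants).

3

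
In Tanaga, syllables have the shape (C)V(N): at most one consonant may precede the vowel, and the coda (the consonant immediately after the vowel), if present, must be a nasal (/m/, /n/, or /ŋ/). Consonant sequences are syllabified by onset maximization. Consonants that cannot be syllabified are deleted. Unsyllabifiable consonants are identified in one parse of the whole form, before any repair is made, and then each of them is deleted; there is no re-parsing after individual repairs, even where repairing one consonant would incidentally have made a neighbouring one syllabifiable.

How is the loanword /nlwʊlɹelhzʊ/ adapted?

wʊɹezʊ

Syllabifying with onset maximization leaves /n/, /l/, /l/, /l/, /h/ stranded (only a nasal (/m/, /n/, or /ŋ/) is licensed in coda position; onsets are limited to one consonant).
Deletion applies to /n/, /l/, /l/, /l/, /h/.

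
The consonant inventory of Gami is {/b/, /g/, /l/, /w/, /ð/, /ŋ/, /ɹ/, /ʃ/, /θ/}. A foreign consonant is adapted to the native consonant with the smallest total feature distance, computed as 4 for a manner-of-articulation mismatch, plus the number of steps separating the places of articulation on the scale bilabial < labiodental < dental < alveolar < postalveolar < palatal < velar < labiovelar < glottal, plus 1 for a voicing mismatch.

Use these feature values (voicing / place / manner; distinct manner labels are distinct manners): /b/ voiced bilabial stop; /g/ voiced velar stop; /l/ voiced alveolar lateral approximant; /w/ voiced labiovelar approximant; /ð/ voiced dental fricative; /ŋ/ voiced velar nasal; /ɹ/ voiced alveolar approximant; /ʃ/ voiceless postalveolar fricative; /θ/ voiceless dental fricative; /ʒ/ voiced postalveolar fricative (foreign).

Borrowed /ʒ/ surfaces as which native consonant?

/ʃ/ is closest: same manner (fricative), place distance 0 (postalveolar→postalveolar), voicing differs (+1); total 1. Next closest is /ð/ at distance 2.

ʃ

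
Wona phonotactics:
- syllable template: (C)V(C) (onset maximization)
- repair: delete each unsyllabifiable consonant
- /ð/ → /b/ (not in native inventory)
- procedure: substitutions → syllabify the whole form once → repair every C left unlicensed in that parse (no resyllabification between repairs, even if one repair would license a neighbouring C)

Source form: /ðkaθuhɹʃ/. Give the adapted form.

Substitution: /ð/ → /b/, giving /bkaθuhɹʃ/.
Under (C)V(C), the unsyllabifiable consonants are /b/, /ɹ/, /ʃ/ (at most one coda consonant is licensed; onsets are limited to one consonant).
Deletion applies to /b/, /ɹ/, /ʃ/.

kaθuh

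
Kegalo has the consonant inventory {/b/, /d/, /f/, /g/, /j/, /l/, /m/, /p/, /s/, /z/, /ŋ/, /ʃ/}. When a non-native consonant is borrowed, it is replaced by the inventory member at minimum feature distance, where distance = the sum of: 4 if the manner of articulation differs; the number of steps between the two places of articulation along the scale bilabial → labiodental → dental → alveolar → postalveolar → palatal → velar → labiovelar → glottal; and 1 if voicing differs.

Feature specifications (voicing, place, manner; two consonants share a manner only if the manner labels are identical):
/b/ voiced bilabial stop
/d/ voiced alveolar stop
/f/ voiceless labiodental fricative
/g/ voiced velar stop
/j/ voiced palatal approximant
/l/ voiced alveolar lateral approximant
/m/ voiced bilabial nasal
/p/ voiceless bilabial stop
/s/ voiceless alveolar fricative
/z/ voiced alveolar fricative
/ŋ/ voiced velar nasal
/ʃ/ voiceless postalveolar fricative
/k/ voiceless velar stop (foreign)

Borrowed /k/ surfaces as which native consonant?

g

/g/ is closest: same manner (stop), place distance 0 (velar→velar), voicing differs (+1); total 1. Next closest is /d/ at distance 4.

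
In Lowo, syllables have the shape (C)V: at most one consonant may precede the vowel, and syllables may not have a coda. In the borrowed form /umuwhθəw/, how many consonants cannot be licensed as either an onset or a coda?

Syllabifying with onset maximization leaves /w/, /h/, /w/ stranded (no codas are permitted; onsets are limited to one consonant).

3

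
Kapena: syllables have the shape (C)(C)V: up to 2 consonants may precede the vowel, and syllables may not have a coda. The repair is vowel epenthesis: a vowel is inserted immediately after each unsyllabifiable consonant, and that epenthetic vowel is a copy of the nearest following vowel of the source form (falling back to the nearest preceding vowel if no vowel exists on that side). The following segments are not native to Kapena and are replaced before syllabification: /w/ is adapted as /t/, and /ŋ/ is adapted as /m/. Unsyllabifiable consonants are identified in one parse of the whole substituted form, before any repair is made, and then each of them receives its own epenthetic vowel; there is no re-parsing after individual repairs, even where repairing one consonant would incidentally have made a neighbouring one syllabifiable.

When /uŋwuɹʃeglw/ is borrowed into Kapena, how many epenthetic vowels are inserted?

3

After substitution the input is /umtuɹʃeglt/.
The unsyllabifiable consonants are /g/, /l/, /t/; each receives one epenthetic vowel.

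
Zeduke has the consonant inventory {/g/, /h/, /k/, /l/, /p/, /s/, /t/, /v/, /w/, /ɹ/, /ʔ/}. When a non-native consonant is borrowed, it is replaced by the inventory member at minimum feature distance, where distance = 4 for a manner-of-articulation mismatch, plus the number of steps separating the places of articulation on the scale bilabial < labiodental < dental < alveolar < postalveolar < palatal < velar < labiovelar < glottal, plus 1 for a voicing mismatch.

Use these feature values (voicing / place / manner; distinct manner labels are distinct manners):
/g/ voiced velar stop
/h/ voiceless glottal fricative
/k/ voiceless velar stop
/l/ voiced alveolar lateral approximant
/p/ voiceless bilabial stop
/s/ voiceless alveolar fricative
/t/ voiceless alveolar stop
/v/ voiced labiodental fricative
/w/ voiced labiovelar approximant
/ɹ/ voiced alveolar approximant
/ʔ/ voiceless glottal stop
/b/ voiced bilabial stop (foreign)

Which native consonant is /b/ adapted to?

/p/ is closest: same manner (stop), place distance 0 (bilabial→bilabial), voicing differs (+1); total 1. Next closest is /t/ at distance 4.

p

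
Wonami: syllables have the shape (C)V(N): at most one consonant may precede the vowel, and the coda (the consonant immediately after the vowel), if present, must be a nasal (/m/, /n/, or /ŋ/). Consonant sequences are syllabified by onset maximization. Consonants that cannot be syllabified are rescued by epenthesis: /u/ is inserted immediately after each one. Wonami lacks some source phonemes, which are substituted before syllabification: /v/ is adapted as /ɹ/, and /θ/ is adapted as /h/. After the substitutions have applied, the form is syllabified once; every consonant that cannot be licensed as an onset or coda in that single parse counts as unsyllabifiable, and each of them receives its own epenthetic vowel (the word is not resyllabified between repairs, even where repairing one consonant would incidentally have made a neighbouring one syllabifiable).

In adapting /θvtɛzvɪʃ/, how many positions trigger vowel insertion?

After substitution the input is /hɹtɛzɹɪʃ/.
The unsyllabifiable consonants are /h/, /ɹ/, /z/, /ʃ/; each receives one epenthetic vowel.

4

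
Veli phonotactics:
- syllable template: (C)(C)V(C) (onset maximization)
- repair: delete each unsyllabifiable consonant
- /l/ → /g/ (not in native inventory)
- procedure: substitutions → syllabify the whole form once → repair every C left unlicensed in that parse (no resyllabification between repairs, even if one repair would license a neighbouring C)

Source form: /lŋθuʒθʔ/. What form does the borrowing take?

ŋθuʒ

Substitution: /l/ → /g/, giving /gŋθuʒθʔ/.
The consonants /g/, /θ/, /ʔ/ cannot be parsed into a legal (C)(C)V(C) syllable (at most one coda consonant is licensed; onsets may contain at most 2 consonants).
Deleting the stranded consonants removes /g/, /θ/, /ʔ/.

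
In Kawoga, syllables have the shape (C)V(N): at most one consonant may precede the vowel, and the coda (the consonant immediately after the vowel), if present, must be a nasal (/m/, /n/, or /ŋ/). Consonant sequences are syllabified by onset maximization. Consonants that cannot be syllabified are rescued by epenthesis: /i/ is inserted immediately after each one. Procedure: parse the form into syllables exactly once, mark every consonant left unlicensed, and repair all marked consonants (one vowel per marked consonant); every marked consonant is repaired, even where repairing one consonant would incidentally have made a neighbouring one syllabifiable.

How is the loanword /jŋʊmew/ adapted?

jiŋʊmewi

The consonants /j/, /w/ cannot be parsed into a legal (C)V(N) syllable (only a nasal (/m/, /n/, or /ŋ/) is licensed in coda position; onsets are limited to one consonant).
Epenthesis after each stranded consonant: /j/ → /ji/, /w/ → /wi/.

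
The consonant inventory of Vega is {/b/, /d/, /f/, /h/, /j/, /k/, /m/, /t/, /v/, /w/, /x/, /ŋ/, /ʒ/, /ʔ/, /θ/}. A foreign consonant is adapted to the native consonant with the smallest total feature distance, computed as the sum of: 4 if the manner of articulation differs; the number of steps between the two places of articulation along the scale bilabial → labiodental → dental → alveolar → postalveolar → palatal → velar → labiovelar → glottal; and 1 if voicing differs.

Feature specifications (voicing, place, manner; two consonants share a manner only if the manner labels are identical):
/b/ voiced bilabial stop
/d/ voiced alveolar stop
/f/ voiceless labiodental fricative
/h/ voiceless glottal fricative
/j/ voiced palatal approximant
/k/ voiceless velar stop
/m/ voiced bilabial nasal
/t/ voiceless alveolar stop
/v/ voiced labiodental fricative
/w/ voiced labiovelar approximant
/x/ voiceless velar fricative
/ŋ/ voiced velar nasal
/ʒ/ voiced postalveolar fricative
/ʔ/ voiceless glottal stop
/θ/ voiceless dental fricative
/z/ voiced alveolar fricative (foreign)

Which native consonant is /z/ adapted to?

ʒ

/ʒ/ is closest: same manner (fricative), place distance 1 (alveolar→postalveolar), same voicing; total 1. Next closest is /v/ at distance 2.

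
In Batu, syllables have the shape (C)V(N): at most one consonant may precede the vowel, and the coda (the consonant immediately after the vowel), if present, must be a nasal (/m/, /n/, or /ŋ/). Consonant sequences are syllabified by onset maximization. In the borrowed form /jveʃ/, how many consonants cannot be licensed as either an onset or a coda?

Under (C)V(N), the unsyllabifiable consonants are /j/, /ʃ/ (only a nasal (/m/, /n/, or /ŋ/) is licensed in coda position; onsets are limited to one consonant).

2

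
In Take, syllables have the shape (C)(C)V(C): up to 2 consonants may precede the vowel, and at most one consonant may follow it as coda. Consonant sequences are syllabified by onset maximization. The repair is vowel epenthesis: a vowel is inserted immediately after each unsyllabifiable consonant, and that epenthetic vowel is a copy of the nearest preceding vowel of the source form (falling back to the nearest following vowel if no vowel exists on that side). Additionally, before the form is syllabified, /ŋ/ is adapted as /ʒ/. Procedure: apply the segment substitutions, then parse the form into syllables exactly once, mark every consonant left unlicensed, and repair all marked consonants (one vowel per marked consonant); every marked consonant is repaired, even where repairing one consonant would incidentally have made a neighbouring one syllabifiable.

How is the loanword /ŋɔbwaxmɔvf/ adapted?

Substitution: /ŋ/ → /ʒ/, giving /ʒɔbwaxmɔvf/.
The consonants /f/ cannot be parsed into a legal (C)(C)V(C) syllable (at most one coda consonant is licensed; onsets may contain at most 2 consonants).
Each unlicensed consonant becomes the onset of a new syllable: /f/ → /fɔ/.

ʒɔbwaxmɔvfɔ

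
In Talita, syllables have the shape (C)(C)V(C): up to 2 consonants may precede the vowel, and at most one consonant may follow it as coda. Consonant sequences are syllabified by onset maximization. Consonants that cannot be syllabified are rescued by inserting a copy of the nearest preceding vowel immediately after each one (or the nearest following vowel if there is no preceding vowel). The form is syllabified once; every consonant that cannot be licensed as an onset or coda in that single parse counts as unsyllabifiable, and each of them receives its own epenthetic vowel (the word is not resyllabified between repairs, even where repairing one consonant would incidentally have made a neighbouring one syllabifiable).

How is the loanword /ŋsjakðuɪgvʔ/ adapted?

Under (C)(C)V(C), the unsyllabifiable consonants are /ŋ/, /v/, /ʔ/ (at most one coda consonant is licensed; onsets may contain at most 2 consonants).
Inserting the epenthetic vowel yields /ŋ/ → /ŋa/, /v/ → /vɪ/, /ʔ/ → /ʔɪ/.

ŋasjakðuɪgvɪʔɪ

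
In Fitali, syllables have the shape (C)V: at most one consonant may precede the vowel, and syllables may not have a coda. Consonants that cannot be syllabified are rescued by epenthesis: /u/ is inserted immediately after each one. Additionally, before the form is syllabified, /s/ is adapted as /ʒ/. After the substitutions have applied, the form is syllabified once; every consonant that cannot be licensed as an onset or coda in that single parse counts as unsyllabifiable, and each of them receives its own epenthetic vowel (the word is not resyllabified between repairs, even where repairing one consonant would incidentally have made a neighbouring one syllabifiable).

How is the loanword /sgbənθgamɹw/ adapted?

Substitution: /s/ → /ʒ/, giving /ʒgbənθgamɹw/.
Syllabifying with onset maximization leaves /ʒ/, /g/, /n/, /θ/, /m/, /ɹ/, /w/ stranded (no codas are permitted; onsets are limited to one consonant).
Epenthesis after each stranded consonant: /ʒ/ → /ʒu/, /g/ → /gu/, /n/ → /nu/, /θ/ → /θu/, /m/ → /mu/, /ɹ/ → /ɹu/, /w/ → /wu/.

ʒugubənuθugamuɹuwu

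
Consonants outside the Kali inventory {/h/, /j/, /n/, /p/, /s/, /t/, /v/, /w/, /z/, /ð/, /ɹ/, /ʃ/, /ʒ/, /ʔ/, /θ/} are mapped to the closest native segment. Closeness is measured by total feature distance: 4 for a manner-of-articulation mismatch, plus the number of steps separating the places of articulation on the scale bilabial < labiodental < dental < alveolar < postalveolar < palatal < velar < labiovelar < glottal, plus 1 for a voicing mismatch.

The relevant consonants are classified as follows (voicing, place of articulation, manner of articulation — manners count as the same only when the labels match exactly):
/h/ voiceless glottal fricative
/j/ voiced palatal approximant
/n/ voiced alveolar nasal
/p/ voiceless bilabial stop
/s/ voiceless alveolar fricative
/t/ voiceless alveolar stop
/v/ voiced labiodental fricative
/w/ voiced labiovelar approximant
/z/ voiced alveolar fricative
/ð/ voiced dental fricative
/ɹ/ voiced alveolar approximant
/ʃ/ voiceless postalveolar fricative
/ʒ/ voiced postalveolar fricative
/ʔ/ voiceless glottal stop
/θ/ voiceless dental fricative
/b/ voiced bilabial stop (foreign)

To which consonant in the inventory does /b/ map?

/p/ is closest: same manner (stop), place distance 0 (bilabial→bilabial), voicing differs (+1); total 1. Next closest is /t/ at distance 4.

p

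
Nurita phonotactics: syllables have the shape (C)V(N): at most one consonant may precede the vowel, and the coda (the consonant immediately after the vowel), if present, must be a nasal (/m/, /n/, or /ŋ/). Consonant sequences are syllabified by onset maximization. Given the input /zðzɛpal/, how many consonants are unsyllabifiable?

The consonants /z/, /ð/, /l/ cannot be parsed into a legal (C)V(N) syllable (only a nasal (/m/, /n/, or /ŋ/) is licensed in coda position; onsets are limited to one consonant).

3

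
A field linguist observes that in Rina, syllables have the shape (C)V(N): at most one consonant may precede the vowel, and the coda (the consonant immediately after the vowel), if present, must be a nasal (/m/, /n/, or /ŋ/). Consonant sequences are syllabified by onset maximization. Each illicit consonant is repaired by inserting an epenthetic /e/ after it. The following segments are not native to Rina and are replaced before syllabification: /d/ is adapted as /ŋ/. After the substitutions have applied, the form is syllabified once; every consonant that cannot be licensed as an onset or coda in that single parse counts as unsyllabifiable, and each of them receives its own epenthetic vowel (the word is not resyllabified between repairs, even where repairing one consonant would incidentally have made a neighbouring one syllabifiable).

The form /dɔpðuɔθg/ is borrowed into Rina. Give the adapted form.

ŋɔpeðuɔθege

Substitution: /d/ → /ŋ/, giving /ŋɔpðuɔθg/.
Syllabifying with onset maximization leaves /p/, /θ/, /g/ stranded (only a nasal (/m/, /n/, or /ŋ/) is licensed in coda position; onsets are limited to one consonant).
Epenthesis after each stranded consonant: /p/ → /pe/, /θ/ → /θe/, /g/ → /ge/.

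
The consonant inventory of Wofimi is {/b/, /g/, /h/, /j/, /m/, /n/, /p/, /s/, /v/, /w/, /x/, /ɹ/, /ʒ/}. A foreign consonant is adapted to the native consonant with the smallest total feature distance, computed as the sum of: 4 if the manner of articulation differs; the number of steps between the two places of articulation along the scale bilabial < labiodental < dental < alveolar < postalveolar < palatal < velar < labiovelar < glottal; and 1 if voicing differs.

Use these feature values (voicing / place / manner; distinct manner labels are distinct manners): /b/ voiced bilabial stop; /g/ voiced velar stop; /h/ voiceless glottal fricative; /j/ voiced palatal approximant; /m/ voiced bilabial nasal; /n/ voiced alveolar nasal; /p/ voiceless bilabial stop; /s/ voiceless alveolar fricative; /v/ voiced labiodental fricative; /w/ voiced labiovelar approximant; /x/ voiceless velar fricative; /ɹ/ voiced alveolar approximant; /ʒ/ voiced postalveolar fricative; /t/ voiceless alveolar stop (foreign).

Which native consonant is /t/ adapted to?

/p/ is closest: same manner (stop), place distance 3 (alveolar→bilabial), same voicing; total 3. Next closest is /b/ at distance 4.

p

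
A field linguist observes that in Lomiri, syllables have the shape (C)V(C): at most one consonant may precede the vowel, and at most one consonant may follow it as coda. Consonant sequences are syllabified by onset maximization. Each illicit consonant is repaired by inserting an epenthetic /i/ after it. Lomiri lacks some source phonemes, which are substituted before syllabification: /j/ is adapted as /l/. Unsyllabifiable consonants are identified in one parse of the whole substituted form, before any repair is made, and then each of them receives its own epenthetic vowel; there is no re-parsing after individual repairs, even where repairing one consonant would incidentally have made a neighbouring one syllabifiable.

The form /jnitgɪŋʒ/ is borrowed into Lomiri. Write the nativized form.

Substitution: /j/ → /l/, giving /lnitgɪŋʒ/.
Under (C)V(C), the unsyllabifiable consonants are /l/, /ʒ/ (at most one coda consonant is licensed; onsets are limited to one consonant).
Inserting the epenthetic vowel yields /l/ → /li/, /ʒ/ → /ʒi/.

linitgɪŋʒi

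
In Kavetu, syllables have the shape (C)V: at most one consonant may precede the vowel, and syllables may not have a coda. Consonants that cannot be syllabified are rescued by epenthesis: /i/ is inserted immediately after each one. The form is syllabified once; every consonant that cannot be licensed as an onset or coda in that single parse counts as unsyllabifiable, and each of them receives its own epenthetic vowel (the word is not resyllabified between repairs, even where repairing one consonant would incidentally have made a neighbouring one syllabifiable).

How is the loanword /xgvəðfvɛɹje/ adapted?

Syllabifying with onset maximization leaves /x/, /g/, /ð/, /f/, /ɹ/ stranded (no codas are permitted; onsets are limited to one consonant).
Inserting the epenthetic vowel yields /x/ → /xi/, /g/ → /gi/, /ð/ → /ði/, /f/ → /fi/, /ɹ/ → /ɹi/.

xigivəðifivɛɹije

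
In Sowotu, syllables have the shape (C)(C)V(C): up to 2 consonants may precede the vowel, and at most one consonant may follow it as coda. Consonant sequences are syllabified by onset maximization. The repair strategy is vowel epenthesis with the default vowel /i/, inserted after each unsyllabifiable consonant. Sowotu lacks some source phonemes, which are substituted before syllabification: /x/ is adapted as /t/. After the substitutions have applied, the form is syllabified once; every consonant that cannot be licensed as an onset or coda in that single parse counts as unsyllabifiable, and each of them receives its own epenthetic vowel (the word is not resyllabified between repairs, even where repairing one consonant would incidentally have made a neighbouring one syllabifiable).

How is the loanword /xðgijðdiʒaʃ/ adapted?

tiðgijðdiʒaʃ

Substitution: /x/ → /t/, giving /tðgijðdiʒaʃ/.
The consonants /t/ cannot be parsed into a legal (C)(C)V(C) syllable (at most one coda consonant is licensed; onsets may contain at most 2 consonants).
Each unlicensed consonant becomes the onset of a new syllable: /t/ → /ti/.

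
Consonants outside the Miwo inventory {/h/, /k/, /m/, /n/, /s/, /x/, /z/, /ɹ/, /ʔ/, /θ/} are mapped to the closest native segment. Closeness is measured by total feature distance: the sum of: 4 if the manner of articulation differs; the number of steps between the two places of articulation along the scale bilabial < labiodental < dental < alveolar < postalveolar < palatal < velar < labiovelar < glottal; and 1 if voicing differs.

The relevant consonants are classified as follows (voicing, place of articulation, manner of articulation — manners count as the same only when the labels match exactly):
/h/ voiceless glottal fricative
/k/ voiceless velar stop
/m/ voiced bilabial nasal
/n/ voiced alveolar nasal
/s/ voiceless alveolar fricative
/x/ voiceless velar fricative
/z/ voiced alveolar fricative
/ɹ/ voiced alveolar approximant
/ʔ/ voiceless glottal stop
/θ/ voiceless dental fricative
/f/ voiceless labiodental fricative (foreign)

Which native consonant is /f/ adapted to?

θ

/θ/ is closest: same manner (fricative), place distance 1 (labiodental→dental), same voicing; total 1. Next closest is /s/ at distance 2.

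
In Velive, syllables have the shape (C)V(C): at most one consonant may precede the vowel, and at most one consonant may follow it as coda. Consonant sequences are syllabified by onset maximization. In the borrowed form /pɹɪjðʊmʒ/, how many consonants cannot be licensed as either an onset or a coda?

Syllabifying with onset maximization leaves /p/, /ʒ/ stranded (at most one coda consonant is licensed; onsets are limited to one consonant).

2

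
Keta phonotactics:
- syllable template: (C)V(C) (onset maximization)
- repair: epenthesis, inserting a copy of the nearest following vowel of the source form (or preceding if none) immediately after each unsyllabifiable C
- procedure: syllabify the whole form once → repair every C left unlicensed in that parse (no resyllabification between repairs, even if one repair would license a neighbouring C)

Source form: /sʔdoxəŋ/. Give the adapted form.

The consonants /s/, /ʔ/ cannot be parsed into a legal (C)V(C) syllable (at most one coda consonant is licensed; onsets are limited to one consonant).
Epenthesis after each stranded consonant: /s/ → /so/, /ʔ/ → /ʔo/.

soʔodoxəŋ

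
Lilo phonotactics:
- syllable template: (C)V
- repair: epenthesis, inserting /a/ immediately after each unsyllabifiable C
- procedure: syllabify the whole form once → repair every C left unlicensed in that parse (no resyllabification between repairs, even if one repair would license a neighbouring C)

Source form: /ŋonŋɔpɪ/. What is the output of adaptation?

ŋonaŋɔpɪ

The consonants /n/ cannot be parsed into a legal (C)V syllable (no codas are permitted; onsets are limited to one consonant).
Inserting the epenthetic vowel yields /n/ → /na/.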